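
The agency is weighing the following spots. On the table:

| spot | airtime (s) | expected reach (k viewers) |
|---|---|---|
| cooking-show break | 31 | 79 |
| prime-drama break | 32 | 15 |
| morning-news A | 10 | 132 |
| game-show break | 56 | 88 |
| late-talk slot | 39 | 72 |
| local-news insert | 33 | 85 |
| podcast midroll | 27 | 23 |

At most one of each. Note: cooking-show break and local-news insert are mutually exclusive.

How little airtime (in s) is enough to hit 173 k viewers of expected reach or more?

Look for the lowest-airtime combination reaching 173.
Taking cooking-show break + morning-news A gives 211 (≥ 173) for 41 s.
Any bundle with less than 41 s falls short of 173.

41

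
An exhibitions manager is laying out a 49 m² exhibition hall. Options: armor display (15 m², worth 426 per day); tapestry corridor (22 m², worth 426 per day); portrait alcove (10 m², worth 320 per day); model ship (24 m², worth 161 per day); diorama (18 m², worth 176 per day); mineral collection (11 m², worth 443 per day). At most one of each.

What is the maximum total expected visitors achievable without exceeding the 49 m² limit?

1295

A density-first pass picks armor display + portrait alcove + mineral collection — 1189 at 36 m².
Replace portrait alcove with tapestry corridor: the trade gains 106 net, giving 1295 at 48 m².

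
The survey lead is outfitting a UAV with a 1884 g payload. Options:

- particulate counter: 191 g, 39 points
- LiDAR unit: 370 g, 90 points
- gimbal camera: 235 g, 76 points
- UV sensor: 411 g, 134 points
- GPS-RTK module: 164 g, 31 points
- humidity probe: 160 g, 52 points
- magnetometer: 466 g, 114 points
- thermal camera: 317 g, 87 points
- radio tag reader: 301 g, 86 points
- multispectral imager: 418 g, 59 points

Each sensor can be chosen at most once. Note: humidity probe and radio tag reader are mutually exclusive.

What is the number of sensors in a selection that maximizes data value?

6

The maximum data value within 1884 g is 512.
One optimal bundle: particulate counter + LiDAR unit + gimbal camera + UV sensor + thermal camera + radio tag reader (1825 g).
All optima have 6 sensors.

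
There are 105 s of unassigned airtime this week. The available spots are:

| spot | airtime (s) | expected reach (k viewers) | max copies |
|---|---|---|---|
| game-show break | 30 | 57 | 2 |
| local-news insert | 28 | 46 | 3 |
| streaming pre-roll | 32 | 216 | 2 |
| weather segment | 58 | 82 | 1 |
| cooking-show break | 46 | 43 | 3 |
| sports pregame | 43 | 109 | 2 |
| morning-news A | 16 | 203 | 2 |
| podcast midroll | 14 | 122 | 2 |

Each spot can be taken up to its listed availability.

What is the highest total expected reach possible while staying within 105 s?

866

Taking streaming pre-roll + 2×morning-news A + 2×podcast midroll: 92 s used, 866 in expected reach.
No other feasible combination exceeds 866.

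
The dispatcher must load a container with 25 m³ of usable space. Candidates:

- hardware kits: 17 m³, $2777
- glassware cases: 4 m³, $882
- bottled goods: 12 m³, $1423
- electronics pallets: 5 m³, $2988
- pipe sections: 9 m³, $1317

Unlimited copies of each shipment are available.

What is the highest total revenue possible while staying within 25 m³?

14940

The ratio ordering already packs tightly: 5×electronics pallets, 25 m³, 14940.
Nothing else within 25 m³ beats 14940.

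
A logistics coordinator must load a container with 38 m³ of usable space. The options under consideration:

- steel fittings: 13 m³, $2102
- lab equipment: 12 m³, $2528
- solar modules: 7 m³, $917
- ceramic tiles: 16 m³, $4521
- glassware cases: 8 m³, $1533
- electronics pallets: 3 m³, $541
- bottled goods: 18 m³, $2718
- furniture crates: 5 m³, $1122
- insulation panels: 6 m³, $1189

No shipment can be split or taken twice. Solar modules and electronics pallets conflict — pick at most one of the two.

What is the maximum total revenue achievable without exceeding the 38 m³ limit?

8906

A density-first pass picks lab equipment + ceramic tiles + electronics pallets + furniture crates — 8712 at 36 m³.
The 12 m³ tied up in lab equipment is better spent on glassware cases + insulation panels — total rises to 8906 (38 m³).
Next best is lab equipment + ceramic tiles + electronics pallets + insulation panels at 8779 (37 m³) — short by 127.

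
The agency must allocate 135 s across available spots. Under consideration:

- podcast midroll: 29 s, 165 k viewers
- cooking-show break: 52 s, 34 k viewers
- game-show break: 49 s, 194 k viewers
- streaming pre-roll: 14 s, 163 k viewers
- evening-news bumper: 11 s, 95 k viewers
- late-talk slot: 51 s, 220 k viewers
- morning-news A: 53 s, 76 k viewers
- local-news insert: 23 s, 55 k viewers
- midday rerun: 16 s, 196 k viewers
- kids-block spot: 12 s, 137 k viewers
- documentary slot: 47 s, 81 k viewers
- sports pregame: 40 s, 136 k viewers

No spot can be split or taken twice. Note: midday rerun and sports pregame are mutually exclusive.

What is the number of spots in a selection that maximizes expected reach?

6

Best achievable expected reach is 976.
podcast midroll + streaming pre-roll + evening-news bumper + late-talk slot + midday rerun + kids-block spot hits 976 at 133 s.
Every optimal selection uses 6 spots.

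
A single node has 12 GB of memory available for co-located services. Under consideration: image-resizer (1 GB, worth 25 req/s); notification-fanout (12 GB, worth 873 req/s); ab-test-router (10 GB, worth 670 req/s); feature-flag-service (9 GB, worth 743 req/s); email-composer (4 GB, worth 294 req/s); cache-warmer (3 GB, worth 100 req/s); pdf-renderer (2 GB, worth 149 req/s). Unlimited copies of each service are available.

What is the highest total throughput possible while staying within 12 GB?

917

Image-resizer + feature-flag-service + pdf-renderer uses 12 of the 12 GB and totals 917.
That's the maximum — no swap from here does better than 917.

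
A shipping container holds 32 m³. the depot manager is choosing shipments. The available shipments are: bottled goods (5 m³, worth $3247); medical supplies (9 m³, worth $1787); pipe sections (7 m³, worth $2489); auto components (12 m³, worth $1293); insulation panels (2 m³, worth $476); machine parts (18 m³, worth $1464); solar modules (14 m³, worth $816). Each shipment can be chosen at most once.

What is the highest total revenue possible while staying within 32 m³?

By revenue per m³: bottled goods 649.40, pipe sections 355.57, insulation panels 238.00, medical supplies 198.56 lead.
Bottled goods + medical supplies + pipe sections + insulation panels uses 23 of the 32 m³ and totals 7999.
Every other selection either busts 32 m³ or fails to beat 7999.

7999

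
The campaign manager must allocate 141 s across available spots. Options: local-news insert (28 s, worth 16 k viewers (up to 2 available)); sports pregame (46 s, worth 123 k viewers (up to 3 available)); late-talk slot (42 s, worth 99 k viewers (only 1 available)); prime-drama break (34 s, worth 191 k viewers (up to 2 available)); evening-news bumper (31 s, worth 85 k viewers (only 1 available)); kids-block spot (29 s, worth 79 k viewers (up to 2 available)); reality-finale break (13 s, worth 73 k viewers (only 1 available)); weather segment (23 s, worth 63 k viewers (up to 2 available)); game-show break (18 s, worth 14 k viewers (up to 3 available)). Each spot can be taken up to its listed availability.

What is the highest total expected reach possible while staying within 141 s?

619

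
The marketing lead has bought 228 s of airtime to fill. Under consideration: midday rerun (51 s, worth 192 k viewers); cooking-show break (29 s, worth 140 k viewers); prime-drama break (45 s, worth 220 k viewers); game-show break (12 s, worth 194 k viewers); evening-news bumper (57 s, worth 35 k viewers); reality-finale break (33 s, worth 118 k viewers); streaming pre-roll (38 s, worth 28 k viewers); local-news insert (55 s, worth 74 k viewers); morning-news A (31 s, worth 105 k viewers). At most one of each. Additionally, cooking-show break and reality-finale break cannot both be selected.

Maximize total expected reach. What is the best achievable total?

925

Taking midday rerun + cooking-show break + prime-drama break + game-show break + local-news insert + morning-news A: 223 s used, 925 in expected reach.
Runner-up midday rerun + prime-drama break + game-show break + reality-finale break + local-news insert + morning-news A tops out at 903.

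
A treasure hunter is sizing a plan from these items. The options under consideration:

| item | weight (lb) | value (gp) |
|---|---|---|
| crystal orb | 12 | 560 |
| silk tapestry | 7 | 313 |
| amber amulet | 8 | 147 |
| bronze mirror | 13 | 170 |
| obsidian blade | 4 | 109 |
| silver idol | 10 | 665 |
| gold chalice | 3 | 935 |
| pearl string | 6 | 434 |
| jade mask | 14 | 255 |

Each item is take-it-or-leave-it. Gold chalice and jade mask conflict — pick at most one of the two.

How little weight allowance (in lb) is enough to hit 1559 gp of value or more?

13

Need the lightest bundle worth ≥ 1559.
silver idol + gold chalice: 1600 value at 13 lb.
Any bundle with less than 13 lb falls short of 1559.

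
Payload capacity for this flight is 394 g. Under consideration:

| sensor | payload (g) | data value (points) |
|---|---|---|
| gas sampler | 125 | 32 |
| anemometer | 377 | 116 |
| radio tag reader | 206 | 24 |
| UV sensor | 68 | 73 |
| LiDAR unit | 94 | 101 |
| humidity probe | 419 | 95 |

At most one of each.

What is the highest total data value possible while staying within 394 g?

206

Density check — LiDAR unit 1.07, UV sensor 1.07, anemometer 0.31, gas sampler 0.26 are the best per g.
Gas sampler + UV sensor + LiDAR unit uses 287 of the 394 g and totals 206.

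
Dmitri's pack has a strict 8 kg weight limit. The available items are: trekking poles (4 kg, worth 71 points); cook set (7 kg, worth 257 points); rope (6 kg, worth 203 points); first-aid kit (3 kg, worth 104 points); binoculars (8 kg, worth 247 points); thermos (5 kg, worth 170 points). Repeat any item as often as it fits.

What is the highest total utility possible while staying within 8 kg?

274

A density-first pass picks cook set — 257 at 7 kg.
Replace cook set with first-aid kit + thermos: the trade gains 17 net, giving 274 at 8 kg.
That's the maximum — no swap from here does better than 274.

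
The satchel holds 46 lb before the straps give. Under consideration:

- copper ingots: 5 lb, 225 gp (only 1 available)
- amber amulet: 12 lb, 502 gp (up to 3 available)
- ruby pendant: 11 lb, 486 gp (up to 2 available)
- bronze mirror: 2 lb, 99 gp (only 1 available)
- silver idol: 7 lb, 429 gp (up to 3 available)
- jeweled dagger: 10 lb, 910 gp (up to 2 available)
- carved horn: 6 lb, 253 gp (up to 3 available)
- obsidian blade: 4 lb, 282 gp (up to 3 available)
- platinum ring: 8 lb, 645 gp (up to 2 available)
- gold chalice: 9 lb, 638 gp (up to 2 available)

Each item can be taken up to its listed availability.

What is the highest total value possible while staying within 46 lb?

Density check — jeweled dagger 91.00, platinum ring 80.62, gold chalice 70.89 are the best per lb.
Filling by ratio: 2×jeweled dagger + 2×platinum ring + gold chalice for 3748, with 1 lb left unused.
Replace gold chalice with bronze mirror + 2×obsidian blade: the trade gains 25 net, giving 3773 at 46 lb.
Nothing else within 46 lb beats 3773.

3773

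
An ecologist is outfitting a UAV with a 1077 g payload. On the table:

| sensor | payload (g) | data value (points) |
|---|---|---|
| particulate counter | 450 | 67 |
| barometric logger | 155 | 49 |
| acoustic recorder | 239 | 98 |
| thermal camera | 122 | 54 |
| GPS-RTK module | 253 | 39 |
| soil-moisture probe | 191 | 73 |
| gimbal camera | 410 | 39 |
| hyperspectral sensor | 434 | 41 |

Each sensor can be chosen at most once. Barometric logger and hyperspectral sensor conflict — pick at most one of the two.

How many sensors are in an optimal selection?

5

The maximum data value within 1077 g is 313.
barometric logger + acoustic recorder + thermal camera + GPS-RTK module + soil-moisture probe hits 313 at 960 g.
Any selection reaching 313 contains exactly 5 sensors.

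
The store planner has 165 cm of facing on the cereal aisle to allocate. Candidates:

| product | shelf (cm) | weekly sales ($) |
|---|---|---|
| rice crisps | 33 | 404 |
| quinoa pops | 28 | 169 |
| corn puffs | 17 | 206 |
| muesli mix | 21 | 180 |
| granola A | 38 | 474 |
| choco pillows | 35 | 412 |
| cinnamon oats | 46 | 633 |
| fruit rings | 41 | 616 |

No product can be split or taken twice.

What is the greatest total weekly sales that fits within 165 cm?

2135

By weekly sales per cm: fruit rings 15.02, cinnamon oats 13.76, granola A 12.47, rice crisps 12.24 lead.
Greedy by ratio would take rice crisps + granola A + cinnamon oats + fruit rings: 158 cm used, total 2127.
Replace rice crisps with choco pillows: the trade gains 8 net, giving 2135 at 160 cm.
Runner-up rice crisps + granola A + cinnamon oats + fruit rings tops out at 2127.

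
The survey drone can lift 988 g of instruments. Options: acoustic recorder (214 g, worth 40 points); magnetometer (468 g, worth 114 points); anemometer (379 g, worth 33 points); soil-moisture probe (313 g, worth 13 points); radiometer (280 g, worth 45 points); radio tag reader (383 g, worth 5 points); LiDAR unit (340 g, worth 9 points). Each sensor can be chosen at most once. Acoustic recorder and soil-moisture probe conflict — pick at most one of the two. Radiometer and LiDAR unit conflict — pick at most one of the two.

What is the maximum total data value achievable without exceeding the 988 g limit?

199

Taking acoustic recorder + magnetometer + radiometer: 962 g used, 199 in data value.
Nothing else feasible within 988 g beats 199.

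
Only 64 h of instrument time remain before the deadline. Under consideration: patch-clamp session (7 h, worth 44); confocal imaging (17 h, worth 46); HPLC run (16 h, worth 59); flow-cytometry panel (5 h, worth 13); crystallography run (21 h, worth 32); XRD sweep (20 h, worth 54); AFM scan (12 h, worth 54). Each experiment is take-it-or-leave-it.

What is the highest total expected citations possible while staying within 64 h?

224

Density check — patch-clamp session 6.29, AFM scan 4.50, HPLC run 3.69, confocal imaging 2.71 are the best per h.
A density-first pass picks patch-clamp session + confocal imaging + HPLC run + flow-cytometry panel + AFM scan — 216 at 57 h.
The 17 h tied up in confocal imaging is better spent on XRD sweep — total rises to 224 (60 h).
That's the maximum — no swap from here does better than 224.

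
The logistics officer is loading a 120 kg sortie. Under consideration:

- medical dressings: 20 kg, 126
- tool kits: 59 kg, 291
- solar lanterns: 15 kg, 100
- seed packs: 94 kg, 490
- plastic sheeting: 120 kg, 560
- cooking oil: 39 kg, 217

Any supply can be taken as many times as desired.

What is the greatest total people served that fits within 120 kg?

800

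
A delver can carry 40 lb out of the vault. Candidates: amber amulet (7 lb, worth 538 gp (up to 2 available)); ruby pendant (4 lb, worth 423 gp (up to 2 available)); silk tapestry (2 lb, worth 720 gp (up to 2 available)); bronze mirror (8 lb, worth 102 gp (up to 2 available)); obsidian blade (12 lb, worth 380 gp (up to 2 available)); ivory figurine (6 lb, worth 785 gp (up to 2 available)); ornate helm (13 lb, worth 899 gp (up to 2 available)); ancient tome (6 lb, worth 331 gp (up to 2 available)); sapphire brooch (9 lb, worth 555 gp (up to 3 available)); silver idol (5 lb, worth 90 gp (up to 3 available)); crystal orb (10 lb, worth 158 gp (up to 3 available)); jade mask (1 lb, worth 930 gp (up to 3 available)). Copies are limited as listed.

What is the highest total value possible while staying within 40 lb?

7545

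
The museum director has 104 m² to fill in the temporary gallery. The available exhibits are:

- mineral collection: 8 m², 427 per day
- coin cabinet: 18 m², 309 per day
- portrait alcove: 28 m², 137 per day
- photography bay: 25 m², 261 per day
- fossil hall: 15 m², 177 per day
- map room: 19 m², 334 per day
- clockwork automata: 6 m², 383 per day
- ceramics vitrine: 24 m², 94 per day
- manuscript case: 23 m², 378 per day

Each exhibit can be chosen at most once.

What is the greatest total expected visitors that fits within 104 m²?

2092

By expected visitors per m²: clockwork automata 63.83, mineral collection 53.38, map room 17.58 lead.
Greedy by ratio would take mineral collection + coin cabinet + fossil hall + map room + clockwork automata + manuscript case: 89 m² used, total 2008.
The 15 m² tied up in fossil hall is better spent on photography bay — total rises to 2092 (99 m²).
No other feasible combination exceeds 2092.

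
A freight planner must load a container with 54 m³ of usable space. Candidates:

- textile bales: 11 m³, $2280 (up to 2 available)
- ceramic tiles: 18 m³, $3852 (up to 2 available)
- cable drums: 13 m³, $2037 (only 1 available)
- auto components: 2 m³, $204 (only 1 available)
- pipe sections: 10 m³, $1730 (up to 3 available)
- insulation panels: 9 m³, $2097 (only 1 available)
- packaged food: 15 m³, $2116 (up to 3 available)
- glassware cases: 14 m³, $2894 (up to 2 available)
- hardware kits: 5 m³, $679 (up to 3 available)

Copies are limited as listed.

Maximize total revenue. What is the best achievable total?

Filling by ratio: 2×ceramic tiles + auto components + insulation panels + hardware kits for 10684, with 2 m³ left unused.
Dropping ceramic tiles and hardware kits frees 23 m³; slotting in textile bales + glassware cases (25 m³) lifts the total to 11327 at 54 m³.

11327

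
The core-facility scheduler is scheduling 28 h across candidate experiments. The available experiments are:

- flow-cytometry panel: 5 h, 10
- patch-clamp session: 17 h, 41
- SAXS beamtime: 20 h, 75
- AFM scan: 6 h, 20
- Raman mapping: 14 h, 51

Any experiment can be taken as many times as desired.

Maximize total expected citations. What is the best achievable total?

102

Ranking by ratio (expected citations/h): SAXS beamtime 3.75, Raman mapping 3.64, AFM scan 3.33, patch-clamp session 2.41.
Taking the top-ratio experiments first gives SAXS beamtime + AFM scan for 95 (26 h).
Replace SAXS beamtime and AFM scan with 2×Raman mapping: the trade gains 7 net, giving 102 at 28 h.
Every other selection either busts 28 h or fails to beat 102.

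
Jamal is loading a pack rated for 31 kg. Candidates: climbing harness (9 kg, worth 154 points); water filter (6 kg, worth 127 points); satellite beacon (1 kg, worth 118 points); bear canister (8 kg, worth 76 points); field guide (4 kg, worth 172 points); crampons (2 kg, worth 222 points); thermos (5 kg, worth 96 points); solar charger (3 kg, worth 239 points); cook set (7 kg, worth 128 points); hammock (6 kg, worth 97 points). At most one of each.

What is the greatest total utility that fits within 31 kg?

Greedy by ratio would take water filter + satellite beacon + field guide + crampons + thermos + solar charger + cook set: 28 kg used, total 1102.
The 6 kg tied up in water filter is better spent on climbing harness — total rises to 1129 (31 kg).

1129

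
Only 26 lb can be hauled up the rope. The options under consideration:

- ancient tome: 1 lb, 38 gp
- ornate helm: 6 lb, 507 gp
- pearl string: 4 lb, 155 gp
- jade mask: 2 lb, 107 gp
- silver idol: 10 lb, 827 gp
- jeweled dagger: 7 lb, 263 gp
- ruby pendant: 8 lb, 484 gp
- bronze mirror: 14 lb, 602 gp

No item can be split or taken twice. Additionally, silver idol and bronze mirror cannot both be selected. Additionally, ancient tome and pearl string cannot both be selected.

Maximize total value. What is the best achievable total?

1925

Density check — ornate helm 84.50, silver idol 82.70, ruby pendant 60.50, jade mask 53.50 are the best per lb.
Ornate helm + jade mask + silver idol + ruby pendant uses 26 of the 26 lb and totals 1925.
Next best is ancient tome + ornate helm + silver idol + ruby pendant at 1856 (25 lb) — short by 69.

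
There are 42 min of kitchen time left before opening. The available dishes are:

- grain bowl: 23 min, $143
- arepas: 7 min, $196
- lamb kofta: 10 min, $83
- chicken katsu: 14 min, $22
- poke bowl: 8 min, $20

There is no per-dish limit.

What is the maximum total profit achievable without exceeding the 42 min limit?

1176

By profit per min: arepas 28.00, lamb kofta 8.30, grain bowl 6.22 lead.
The ratio ordering already packs tightly: 6×arepas, 42 min, 1176.
No other feasible combination exceeds 1176.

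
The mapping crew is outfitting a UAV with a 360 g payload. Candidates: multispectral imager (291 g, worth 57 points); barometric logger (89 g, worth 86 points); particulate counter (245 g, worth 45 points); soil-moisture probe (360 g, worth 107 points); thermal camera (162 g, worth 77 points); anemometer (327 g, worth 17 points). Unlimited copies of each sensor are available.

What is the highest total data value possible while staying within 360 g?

4×barometric logger uses 356 of the 360 g and totals 344.
The spare 4 g is too small for any remaining sensor, and no exchange beats 344.

344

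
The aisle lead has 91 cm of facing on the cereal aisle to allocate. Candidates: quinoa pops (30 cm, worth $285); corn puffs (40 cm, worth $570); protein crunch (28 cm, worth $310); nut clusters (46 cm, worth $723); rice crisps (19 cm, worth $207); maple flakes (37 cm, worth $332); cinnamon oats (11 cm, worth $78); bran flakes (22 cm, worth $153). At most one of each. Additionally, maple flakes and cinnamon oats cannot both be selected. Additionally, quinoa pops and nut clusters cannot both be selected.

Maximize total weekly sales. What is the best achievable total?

1293

Density check — nut clusters 15.72, corn puffs 14.25, protein crunch 11.07 are the best per cm.
Taking corn puffs + nut clusters: 86 cm used, 1293 in weekly sales.
Next best is protein crunch + nut clusters + cinnamon oats at 1111 (85 cm) — short by 182.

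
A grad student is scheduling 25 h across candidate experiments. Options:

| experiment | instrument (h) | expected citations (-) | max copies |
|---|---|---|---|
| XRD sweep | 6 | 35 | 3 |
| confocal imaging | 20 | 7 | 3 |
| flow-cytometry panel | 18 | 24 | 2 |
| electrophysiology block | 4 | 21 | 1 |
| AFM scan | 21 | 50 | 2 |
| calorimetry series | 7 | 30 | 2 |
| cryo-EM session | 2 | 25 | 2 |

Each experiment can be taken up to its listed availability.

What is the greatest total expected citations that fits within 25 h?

The ratio ordering already packs tightly: 3×XRD sweep + 2×cryo-EM session, 22 h, 155.
No other feasible combination exceeds 155.

155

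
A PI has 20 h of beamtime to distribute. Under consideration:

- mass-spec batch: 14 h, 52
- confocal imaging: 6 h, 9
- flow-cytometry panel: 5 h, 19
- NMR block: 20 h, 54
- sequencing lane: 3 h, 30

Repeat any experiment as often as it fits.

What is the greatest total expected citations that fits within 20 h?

180

6×sequencing lane uses 18 of the 20 h and totals 180.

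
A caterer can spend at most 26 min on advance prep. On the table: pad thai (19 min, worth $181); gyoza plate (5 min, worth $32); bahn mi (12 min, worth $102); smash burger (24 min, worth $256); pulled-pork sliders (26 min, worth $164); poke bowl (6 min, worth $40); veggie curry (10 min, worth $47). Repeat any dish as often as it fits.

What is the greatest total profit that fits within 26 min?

256

Density check — smash burger 10.67, pad thai 9.53, bahn mi 8.50 are the best per min.
The ratio ordering already packs tightly: smash burger, 24 min, 256.
That's the maximum — no swap from here does better than 256.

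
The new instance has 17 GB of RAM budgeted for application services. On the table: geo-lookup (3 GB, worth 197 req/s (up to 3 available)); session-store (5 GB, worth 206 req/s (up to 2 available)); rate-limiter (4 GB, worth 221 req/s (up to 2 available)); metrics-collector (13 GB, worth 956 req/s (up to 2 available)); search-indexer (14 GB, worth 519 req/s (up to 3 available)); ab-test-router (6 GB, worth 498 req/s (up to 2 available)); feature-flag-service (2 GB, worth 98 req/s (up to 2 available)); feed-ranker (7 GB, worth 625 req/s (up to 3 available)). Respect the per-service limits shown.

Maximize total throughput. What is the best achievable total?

Taking geo-lookup + 2×feed-ranker: 17 GB used, 1447 in throughput.
That's the maximum — no swap from here does better than 1447.

1447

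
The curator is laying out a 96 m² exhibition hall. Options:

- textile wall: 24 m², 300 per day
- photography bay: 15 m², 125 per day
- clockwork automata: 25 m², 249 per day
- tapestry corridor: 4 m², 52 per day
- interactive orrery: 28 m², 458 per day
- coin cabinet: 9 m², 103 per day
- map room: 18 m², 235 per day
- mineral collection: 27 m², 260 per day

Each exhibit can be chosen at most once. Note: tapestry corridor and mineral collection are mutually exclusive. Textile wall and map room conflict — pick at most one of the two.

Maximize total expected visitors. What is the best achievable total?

1184

Taking textile wall + photography bay + clockwork automata + tapestry corridor + interactive orrery: 96 m² used, 1184 in expected visitors.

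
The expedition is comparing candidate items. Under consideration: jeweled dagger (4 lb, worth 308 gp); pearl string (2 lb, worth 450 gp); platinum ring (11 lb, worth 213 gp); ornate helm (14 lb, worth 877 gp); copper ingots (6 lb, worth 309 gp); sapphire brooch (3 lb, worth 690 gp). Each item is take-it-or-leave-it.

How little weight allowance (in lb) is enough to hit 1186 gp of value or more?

9

Minimise lb subject to total value ≥ 1186.
jeweled dagger + pearl string + sapphire brooch: 1448 value at 9 lb.
No combination under 9 lb hits 1186.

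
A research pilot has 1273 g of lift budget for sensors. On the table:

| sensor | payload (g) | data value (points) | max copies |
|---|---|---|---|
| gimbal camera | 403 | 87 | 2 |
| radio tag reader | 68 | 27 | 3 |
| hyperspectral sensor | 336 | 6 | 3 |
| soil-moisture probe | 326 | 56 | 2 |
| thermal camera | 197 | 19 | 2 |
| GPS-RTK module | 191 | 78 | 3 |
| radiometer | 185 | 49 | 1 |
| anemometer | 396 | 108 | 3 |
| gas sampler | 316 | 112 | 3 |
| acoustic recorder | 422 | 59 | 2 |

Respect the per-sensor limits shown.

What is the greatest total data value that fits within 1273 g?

The ratio heuristic lands on 3×radio tag reader + 3×GPS-RTK module + gas sampler (427) but leaves 180 g idle.
The 136 g tied up in 2×radio tag reader is better spent on gas sampler — total rises to 485 (1273 g).

485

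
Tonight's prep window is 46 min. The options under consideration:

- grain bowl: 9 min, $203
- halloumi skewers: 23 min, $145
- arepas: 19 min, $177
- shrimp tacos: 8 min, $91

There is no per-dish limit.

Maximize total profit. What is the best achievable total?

1015

The ratio ordering already packs tightly: 5×grain bowl, 45 min, 1015.
Every other selection either busts 46 min or fails to beat 1015.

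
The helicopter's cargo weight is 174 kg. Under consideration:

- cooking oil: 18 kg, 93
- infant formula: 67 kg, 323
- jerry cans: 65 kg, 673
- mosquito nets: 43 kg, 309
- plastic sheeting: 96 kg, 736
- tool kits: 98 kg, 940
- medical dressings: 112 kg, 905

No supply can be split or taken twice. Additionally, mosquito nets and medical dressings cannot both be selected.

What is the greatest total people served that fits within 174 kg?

1613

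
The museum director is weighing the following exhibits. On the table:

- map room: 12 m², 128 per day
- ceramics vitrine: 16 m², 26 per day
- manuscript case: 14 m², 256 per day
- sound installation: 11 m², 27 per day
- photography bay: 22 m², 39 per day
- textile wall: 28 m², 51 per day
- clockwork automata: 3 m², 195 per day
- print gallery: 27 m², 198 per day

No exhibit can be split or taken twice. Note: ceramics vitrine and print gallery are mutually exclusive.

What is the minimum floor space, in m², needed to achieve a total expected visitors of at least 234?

14

Need the lightest bundle worth ≥ 234.
manuscript case: 256 expected visitors at 14 m².
No combination under 14 m² hits 234.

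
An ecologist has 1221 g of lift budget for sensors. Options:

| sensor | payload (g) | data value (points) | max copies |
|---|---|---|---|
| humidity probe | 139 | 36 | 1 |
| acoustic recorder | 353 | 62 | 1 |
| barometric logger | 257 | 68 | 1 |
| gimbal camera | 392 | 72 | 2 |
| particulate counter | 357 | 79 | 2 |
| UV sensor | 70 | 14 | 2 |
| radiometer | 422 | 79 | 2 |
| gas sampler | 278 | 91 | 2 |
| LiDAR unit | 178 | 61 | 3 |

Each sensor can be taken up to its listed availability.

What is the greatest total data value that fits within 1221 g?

379

UV sensor + 2×gas sampler + 3×LiDAR unit uses 1160 of the 1221 g and totals 379.
That's the maximum — no swap from here does better than 379.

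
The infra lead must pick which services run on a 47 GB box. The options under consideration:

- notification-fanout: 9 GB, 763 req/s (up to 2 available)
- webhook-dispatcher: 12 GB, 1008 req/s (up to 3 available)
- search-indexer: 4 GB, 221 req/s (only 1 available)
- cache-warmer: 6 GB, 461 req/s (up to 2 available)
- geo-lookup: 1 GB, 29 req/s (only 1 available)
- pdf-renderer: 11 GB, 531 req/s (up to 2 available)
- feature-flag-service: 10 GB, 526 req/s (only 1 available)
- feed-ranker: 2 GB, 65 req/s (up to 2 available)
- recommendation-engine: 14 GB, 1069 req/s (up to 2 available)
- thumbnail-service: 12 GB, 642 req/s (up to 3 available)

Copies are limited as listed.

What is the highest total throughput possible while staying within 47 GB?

3852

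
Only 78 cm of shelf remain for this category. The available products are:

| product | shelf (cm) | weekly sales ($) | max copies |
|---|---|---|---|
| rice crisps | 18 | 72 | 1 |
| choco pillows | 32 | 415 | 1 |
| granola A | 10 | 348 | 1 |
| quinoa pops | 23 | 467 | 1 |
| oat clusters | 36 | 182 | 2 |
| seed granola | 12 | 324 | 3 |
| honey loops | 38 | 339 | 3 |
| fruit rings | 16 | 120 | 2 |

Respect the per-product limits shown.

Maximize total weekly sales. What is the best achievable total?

1787

Density check — granola A 34.80, seed granola 27.00, quinoa pops 20.30 are the best per cm.
Granola A + quinoa pops + 3×seed granola uses 69 of the 78 cm and totals 1787.
Nothing else within 78 cm beats 1787.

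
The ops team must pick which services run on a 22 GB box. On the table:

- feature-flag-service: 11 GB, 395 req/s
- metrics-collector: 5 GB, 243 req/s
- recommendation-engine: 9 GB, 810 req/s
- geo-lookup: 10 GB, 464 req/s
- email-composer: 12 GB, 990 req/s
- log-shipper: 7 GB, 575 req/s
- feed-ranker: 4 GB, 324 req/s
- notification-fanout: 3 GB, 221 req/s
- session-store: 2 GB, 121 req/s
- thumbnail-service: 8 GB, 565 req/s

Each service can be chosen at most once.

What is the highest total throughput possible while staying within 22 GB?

1830

A density-first pass picks recommendation-engine + email-composer — 1800 at 21 GB.
Replace email-composer with log-shipper + feed-ranker + session-store: the trade gains 30 net, giving 1830 at 22 GB.
Every other selection either busts 22 GB or fails to beat 1830.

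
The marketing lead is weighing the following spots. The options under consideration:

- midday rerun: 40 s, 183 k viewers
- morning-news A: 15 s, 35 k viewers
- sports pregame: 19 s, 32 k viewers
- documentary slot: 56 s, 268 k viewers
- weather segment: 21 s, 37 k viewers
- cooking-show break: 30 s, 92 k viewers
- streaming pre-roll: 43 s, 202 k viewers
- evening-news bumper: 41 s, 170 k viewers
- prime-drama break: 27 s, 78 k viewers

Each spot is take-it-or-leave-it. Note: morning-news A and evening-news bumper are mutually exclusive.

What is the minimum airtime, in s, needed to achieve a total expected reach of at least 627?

139

Look for the lowest-airtime combination reaching 627.
midday rerun + documentary slot + streaming pre-roll reaches 653 using 139 s.
Any bundle with less than 139 s falls short of 627.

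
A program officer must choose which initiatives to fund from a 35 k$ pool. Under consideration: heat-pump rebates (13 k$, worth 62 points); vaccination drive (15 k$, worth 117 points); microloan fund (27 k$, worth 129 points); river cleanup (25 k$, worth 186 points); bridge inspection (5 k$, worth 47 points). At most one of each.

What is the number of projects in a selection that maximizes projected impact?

Optimal total is 233.
For example river cleanup + bridge inspection achieves it, using 30 k$.
Any selection reaching 233 contains exactly 2 projects.

2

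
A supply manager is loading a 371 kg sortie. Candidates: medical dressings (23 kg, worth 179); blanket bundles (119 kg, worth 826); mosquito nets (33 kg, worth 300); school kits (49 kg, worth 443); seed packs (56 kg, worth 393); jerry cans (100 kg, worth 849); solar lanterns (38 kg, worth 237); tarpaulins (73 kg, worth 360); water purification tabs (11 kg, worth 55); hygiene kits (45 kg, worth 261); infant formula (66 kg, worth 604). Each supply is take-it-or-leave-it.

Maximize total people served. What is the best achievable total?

Taking the top-ratio supplies first gives medical dressings + mosquito nets + school kits + seed packs + jerry cans + solar lanterns + infant formula for 3005 (365 kg).
Dropping medical dressings and seed packs and solar lanterns frees 117 kg; slotting in blanket bundles (119 kg) lifts the total to 3022 at 367 kg.
Next best is medical dressings + mosquito nets + school kits + seed packs + jerry cans + solar lanterns + infant formula at 3005 (365 kg) — short by 17.

3022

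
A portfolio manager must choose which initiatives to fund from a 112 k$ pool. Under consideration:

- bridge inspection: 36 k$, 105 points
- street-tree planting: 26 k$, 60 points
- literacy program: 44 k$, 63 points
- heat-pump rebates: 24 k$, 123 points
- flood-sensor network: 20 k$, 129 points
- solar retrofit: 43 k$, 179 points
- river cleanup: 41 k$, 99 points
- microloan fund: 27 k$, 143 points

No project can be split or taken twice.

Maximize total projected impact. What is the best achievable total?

500

Taking bridge inspection + heat-pump rebates + flood-sensor network + microloan fund: 107 k$ used, 500 in projected impact.
That's the maximum — no swap from here does better than 500.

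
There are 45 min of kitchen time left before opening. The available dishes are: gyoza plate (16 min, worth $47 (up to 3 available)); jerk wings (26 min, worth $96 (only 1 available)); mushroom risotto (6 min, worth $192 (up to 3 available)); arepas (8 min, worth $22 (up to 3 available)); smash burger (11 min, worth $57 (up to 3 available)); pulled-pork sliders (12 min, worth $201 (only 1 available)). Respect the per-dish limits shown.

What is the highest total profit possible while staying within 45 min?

834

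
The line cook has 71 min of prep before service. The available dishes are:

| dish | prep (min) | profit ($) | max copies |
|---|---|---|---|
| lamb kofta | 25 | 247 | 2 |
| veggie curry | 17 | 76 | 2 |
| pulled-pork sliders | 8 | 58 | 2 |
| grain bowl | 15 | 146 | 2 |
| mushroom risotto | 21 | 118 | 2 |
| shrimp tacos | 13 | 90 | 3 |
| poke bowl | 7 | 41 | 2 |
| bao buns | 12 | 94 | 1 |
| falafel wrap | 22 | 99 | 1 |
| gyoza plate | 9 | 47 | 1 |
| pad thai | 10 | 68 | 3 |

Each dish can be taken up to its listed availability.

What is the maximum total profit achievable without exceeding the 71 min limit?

A density-first pass picks 2×lamb kofta + grain bowl — 640 at 65 min.
Replace lamb kofta with 2×pulled-pork sliders + grain bowl: the trade gains 15 net, giving 655 at 71 min.
Every other selection either busts 71 min or exceeds an availability limit or fails to beat 655.

655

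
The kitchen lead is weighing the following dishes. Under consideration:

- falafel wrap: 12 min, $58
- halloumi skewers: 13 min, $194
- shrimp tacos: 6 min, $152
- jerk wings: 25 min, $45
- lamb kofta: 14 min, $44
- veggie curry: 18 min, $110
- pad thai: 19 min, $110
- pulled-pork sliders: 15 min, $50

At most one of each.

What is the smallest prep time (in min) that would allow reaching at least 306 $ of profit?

Need the lightest bundle worth ≥ 306.
halloumi skewers + shrimp tacos reaches 346 using 19 min.
Below 19 min the best achievable stays under 306.

19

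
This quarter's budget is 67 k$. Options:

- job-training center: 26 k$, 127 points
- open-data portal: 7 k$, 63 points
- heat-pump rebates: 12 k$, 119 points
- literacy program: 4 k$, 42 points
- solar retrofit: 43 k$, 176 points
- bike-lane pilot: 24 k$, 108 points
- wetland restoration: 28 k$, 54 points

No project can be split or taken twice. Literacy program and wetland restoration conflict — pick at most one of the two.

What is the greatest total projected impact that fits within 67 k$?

A density-first pass picks job-training center + open-data portal + heat-pump rebates + literacy program — 351 at 49 k$.
Dropping job-training center frees 26 k$; slotting in solar retrofit (43 k$) lifts the total to 400 at 66 k$.

400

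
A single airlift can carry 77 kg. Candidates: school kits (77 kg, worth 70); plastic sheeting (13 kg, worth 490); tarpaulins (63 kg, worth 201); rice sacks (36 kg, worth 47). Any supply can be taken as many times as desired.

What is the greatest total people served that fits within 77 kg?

Best packing: 5×plastic sheeting — 65 kg, 2450 total.

2450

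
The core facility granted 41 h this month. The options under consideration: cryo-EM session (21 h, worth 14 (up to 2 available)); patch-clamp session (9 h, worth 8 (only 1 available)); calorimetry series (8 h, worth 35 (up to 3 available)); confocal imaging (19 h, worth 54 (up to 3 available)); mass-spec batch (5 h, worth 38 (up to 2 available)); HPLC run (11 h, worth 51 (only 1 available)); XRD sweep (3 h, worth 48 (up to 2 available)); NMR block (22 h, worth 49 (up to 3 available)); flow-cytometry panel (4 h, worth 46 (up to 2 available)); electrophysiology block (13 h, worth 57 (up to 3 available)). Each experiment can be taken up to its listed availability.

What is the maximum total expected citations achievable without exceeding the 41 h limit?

Filling by ratio: 2×mass-spec batch + HPLC run + 2×XRD sweep + 2×flow-cytometry panel for 315, with 6 h left unused.
Replace HPLC run with 2×calorimetry series: the trade gains 19 net, giving 334 at 40 h.
Every other selection either busts 41 h or exceeds an availability limit or fails to beat 334.

334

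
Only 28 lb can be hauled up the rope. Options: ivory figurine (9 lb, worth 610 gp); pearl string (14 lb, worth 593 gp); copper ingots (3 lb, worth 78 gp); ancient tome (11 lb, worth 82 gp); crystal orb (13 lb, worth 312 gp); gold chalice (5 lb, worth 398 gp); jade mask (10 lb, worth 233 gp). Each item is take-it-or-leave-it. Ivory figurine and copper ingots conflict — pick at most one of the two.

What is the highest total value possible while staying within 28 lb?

Ivory figurine + pearl string + gold chalice uses 28 of the 28 lb and totals 1601.
Nothing else feasible within 28 lb beats 1601.

1601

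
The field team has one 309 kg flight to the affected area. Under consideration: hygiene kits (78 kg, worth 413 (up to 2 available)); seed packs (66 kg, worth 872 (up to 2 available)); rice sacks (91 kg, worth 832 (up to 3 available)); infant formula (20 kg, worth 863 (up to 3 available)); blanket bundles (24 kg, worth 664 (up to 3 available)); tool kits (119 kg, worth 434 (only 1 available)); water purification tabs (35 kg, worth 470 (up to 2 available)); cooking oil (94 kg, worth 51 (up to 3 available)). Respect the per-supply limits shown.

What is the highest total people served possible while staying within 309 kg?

Filling by ratio: seed packs + 3×infant formula + 3×blanket bundles + 2×water purification tabs for 6393, with 41 kg left unused.
Replace water purification tabs with seed packs: the trade gains 402 net, giving 6795 at 299 kg.

6795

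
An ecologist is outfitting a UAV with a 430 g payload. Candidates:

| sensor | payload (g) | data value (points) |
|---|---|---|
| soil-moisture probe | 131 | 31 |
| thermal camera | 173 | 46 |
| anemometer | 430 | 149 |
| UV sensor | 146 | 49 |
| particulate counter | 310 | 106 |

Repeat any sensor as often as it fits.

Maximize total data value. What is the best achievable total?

By data value per g: anemometer 0.35, particulate counter 0.34, UV sensor 0.34 lead.
Best packing: anemometer — 430 g, 149 total.
Every other selection either busts 430 g or fails to beat 149.

149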